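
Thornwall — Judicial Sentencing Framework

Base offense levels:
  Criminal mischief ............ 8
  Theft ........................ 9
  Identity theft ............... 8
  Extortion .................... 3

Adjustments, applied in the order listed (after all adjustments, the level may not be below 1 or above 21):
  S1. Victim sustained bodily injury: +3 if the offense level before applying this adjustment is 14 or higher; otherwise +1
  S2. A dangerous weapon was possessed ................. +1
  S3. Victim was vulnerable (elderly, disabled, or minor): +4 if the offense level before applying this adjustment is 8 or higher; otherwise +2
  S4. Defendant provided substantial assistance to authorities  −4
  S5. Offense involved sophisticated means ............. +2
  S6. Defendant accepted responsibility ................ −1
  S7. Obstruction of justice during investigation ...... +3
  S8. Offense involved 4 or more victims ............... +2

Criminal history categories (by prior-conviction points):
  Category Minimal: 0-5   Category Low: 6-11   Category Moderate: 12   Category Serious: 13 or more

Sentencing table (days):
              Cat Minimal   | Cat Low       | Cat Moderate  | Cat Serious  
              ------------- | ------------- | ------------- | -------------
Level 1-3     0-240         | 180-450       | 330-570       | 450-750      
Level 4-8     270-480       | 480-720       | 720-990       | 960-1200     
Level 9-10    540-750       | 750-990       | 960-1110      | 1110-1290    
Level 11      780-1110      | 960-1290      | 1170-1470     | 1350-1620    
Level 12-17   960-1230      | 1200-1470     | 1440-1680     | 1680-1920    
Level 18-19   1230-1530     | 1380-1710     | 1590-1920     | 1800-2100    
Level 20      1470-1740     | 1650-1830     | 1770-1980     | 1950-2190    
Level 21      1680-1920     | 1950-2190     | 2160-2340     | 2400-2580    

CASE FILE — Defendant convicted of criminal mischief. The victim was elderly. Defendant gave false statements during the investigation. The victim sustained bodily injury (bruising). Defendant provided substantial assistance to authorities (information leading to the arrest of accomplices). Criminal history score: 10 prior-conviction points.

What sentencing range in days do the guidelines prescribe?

Base offense level for criminal mischief: 8.
S1 applies (level before this adjustment is 8 < 14, so +1): 8 + 1 = 9.
S2 does not apply.
S3 applies (level before this adjustment is 9 ≥ 8, so +4): 9 + 4 = 13.
S4 applies: 13 − 4 = 9.
S7 applies: 9 + 3 = 12.
Final offense level: 12.
Criminal history: 10 prior points → Category Low (6-11).
Level 12 falls in the 12-17 band.
Grid: Level 12-17 × Category Low = 1200-1470 days.

1200-1470 days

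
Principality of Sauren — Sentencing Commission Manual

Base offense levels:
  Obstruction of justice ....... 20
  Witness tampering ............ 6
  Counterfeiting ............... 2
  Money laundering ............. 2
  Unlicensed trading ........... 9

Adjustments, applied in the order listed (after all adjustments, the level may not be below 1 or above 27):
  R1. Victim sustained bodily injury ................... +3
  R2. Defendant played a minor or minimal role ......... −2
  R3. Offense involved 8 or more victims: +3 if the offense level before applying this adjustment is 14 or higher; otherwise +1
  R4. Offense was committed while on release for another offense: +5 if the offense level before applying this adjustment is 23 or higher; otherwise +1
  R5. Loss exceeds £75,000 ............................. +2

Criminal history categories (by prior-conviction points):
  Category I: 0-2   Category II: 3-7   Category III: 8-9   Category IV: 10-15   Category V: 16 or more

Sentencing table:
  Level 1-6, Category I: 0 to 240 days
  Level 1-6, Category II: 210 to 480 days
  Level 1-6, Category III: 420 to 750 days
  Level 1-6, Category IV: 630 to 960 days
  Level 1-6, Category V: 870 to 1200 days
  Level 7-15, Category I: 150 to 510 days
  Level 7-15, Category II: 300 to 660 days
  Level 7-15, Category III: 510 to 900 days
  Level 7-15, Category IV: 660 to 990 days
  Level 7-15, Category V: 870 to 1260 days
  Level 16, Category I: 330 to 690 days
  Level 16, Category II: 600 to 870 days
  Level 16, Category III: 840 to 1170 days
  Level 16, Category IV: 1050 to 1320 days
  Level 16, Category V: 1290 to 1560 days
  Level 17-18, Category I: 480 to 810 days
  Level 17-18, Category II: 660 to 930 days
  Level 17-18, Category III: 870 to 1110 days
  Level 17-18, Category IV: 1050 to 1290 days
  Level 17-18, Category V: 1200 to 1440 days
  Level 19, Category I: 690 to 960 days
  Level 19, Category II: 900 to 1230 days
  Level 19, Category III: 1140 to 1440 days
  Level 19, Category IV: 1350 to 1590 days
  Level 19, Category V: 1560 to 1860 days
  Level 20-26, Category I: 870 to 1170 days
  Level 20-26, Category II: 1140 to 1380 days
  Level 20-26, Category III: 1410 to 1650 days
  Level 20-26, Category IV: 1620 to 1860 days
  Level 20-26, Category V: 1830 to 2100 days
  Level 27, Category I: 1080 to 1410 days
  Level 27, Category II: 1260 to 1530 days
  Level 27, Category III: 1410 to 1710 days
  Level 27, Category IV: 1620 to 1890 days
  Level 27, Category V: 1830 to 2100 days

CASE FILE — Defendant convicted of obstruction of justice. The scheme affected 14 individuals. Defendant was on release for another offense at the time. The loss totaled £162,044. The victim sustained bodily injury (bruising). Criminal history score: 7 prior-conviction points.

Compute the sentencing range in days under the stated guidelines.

1260-1530 days

Base offense level for obstruction of justice: 20.
R1 applies: 20 + 3 = 23.
R2 does not apply.
R3 applies (level before this adjustment is 23 ≥ 14, so +3): 23 + 3 = 26.
R4 applies (level before this adjustment is 26 ≥ 23, so +5): 26 + 5 = 31.
R5 applies: 31 + 2 = 33.
Level 33 exceeds the maximum of 27; capped at 27.
Final offense level: 27.
Criminal history: 7 prior points → Category II (3-7).
Level 27 falls in the 27 band.
Grid: Level 27 × Category II = 1260-1530 days.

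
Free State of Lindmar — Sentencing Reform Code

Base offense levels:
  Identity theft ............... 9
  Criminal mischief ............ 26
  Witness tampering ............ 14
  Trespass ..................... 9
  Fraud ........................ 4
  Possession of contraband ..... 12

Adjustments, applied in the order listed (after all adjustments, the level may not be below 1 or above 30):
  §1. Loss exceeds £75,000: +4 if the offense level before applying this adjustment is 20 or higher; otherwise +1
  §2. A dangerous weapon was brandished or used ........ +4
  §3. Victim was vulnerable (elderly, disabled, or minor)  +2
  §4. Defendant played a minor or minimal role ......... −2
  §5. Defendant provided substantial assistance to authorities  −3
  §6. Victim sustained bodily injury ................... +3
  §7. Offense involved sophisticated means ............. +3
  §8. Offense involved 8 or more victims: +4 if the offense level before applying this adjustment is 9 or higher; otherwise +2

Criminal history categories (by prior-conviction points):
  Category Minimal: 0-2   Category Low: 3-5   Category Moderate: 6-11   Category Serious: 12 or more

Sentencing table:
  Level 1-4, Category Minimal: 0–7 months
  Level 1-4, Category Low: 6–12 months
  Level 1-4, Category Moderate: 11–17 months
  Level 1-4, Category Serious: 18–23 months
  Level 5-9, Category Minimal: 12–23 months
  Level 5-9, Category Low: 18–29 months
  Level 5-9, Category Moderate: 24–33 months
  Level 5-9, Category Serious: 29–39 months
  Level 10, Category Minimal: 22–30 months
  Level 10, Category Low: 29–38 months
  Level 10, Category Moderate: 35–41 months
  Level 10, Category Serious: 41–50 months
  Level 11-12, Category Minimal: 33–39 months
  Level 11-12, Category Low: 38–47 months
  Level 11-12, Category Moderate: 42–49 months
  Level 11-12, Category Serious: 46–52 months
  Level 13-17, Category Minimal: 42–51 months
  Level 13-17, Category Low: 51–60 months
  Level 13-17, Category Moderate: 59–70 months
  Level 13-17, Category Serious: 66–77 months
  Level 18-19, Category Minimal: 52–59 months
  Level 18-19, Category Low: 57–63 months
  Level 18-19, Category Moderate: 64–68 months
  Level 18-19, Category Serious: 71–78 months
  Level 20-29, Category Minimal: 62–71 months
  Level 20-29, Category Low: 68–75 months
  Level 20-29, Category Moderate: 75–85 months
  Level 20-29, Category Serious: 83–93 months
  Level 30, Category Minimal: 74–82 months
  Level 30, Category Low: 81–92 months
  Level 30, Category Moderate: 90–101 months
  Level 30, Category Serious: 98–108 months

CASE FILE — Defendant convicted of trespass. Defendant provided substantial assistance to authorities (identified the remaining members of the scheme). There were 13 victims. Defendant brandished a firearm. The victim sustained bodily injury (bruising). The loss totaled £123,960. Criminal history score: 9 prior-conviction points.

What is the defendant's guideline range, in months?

Base offense level for trespass: 9.
§1 applies (level before this adjustment is 9 < 20, so +1): 9 + 1 = 10.
§2 applies: 10 + 4 = 14.
§3 does not apply.
§4 does not apply.
§5 applies: 14 − 3 = 11.
§6 applies: 11 + 3 = 14.
§8 applies (level before this adjustment is 14 ≥ 9, so +4): 14 + 4 = 18.
Final offense level: 18.
Criminal history: 9 prior points → Category Moderate (6-11).
Level 18 falls in the 18-19 band.
Grid: Level 18-19 × Category Moderate = 64-68 months.

64-68 months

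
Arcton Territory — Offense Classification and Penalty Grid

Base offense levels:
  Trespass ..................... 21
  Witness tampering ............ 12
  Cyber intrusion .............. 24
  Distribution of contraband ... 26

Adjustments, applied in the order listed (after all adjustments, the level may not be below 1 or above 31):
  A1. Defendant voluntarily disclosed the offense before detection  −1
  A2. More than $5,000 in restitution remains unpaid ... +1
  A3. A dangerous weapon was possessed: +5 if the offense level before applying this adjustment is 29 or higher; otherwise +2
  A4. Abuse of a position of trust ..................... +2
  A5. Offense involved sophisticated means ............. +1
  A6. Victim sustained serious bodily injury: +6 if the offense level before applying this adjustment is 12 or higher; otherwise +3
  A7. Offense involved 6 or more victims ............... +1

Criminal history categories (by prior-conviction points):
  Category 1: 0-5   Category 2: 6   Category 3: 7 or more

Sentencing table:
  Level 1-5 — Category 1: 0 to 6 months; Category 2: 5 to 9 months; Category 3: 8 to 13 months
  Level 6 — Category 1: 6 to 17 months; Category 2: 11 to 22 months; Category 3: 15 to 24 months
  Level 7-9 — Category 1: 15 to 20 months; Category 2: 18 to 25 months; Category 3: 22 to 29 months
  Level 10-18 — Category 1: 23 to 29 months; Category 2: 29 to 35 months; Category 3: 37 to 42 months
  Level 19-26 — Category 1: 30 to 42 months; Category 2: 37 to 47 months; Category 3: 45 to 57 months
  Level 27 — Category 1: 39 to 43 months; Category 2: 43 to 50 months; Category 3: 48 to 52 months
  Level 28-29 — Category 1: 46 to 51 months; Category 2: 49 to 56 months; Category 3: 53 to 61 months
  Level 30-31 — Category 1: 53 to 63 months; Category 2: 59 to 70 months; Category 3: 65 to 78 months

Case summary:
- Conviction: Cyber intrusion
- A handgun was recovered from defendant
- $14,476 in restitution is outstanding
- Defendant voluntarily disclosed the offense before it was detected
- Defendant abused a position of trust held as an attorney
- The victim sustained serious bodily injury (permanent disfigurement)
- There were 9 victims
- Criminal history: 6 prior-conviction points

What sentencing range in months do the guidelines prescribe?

59-70 months

Base offense level for cyber intrusion: 24.
A1 applies: 24 − 1 = 23.
A2 applies: 23 + 1 = 24.
A3 applies (level before this adjustment is 24 < 29, so +2): 24 + 2 = 26.
A4 applies: 26 + 2 = 28.
A5 does not apply.
A6 applies (level before this adjustment is 28 ≥ 12, so +6): 28 + 6 = 34.
A7 applies: 34 + 1 = 35.
Level 35 exceeds the maximum of 31; capped at 31.
Final offense level: 31.
Criminal history: 6 prior points → Category 2 (6).
Level 31 falls in the 30-31 band.
Grid: Level 30-31 × Category 2 = 59-70 months.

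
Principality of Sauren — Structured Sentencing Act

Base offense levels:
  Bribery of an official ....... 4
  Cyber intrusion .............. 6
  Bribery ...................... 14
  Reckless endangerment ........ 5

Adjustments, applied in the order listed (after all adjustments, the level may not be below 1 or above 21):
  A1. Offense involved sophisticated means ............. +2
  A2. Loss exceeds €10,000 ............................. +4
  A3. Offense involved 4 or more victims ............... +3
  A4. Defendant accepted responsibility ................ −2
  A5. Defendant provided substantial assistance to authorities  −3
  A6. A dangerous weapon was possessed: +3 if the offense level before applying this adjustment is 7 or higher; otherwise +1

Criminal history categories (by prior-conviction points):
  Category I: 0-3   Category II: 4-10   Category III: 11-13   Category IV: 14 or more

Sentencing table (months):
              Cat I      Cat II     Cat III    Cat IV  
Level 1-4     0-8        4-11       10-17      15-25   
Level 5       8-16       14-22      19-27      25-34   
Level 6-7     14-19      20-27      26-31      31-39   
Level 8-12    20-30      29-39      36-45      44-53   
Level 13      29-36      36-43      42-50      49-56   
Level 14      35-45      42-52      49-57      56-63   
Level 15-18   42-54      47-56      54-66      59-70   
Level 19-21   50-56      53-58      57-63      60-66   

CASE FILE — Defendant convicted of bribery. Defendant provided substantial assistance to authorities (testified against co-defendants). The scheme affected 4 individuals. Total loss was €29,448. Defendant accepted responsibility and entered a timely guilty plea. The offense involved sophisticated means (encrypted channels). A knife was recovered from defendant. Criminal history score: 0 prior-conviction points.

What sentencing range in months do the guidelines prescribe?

Base offense level for bribery: 14.
A1 applies: 14 + 2 = 16.
A2 applies: 16 + 4 = 20.
A3 applies: 20 + 3 = 23.
A4 applies: 23 − 2 = 21.
A5 applies: 21 − 3 = 18.
A6 applies (level before this adjustment is 18 ≥ 7, so +3): 18 + 3 = 21.
Final offense level: 21.
Criminal history: 0 prior points → Category I (0-3).
Level 21 falls in the 19-21 band.
Grid: Level 19-21 × Category I = 50-56 months.

50-56 months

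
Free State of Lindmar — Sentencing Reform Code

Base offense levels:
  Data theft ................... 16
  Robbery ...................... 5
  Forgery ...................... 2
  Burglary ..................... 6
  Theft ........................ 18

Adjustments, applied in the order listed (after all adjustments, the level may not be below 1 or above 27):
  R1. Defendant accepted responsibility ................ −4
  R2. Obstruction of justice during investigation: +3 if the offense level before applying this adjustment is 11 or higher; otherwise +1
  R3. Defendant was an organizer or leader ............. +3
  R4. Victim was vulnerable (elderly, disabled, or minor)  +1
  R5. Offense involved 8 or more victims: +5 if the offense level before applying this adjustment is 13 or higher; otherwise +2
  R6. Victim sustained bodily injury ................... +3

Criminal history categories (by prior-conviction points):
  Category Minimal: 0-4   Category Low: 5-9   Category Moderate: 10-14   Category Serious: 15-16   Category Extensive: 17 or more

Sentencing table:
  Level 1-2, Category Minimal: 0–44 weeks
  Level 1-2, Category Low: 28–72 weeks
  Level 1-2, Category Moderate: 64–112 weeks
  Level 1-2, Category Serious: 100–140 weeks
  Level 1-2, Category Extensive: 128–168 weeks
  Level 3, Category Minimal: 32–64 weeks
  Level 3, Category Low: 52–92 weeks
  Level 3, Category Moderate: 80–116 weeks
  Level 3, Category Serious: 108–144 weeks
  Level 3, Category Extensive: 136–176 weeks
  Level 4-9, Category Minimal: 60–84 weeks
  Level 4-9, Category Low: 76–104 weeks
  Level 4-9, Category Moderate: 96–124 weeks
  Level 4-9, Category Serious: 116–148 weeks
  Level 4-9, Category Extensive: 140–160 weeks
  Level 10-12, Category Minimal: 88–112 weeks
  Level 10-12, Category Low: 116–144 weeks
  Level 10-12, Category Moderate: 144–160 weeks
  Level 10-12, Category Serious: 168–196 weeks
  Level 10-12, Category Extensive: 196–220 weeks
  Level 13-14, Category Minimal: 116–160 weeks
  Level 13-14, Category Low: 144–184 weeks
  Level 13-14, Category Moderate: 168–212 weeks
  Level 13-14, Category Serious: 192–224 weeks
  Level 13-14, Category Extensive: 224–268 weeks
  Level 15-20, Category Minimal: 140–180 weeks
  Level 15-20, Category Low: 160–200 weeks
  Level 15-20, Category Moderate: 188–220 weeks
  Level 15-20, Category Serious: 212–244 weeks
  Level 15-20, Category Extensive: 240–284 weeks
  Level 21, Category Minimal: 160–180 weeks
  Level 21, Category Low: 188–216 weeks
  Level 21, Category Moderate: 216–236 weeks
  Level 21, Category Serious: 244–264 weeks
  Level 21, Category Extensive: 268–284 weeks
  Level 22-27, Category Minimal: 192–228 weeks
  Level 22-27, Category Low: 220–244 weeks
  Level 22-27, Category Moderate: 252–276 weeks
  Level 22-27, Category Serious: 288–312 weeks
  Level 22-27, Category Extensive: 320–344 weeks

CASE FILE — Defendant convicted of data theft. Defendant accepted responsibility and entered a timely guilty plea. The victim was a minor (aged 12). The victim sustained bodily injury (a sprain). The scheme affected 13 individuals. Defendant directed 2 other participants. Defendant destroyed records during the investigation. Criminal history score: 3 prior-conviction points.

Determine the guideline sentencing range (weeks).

Base offense level for data theft: 16.
R1 applies: 16 − 4 = 12.
R2 applies (level before this adjustment is 12 ≥ 11, so +3): 12 + 3 = 15.
R3 applies: 15 + 3 = 18.
R4 applies: 18 + 1 = 19.
R5 applies (level before this adjustment is 19 ≥ 13, so +5): 19 + 5 = 24.
R6 applies: 24 + 3 = 27.
Final offense level: 27.
Criminal history: 3 prior points → Category Minimal (0-4).
Level 27 falls in the 22-27 band.
Grid: Level 22-27 × Category Minimal = 192-228 weeks.

192-228 weeks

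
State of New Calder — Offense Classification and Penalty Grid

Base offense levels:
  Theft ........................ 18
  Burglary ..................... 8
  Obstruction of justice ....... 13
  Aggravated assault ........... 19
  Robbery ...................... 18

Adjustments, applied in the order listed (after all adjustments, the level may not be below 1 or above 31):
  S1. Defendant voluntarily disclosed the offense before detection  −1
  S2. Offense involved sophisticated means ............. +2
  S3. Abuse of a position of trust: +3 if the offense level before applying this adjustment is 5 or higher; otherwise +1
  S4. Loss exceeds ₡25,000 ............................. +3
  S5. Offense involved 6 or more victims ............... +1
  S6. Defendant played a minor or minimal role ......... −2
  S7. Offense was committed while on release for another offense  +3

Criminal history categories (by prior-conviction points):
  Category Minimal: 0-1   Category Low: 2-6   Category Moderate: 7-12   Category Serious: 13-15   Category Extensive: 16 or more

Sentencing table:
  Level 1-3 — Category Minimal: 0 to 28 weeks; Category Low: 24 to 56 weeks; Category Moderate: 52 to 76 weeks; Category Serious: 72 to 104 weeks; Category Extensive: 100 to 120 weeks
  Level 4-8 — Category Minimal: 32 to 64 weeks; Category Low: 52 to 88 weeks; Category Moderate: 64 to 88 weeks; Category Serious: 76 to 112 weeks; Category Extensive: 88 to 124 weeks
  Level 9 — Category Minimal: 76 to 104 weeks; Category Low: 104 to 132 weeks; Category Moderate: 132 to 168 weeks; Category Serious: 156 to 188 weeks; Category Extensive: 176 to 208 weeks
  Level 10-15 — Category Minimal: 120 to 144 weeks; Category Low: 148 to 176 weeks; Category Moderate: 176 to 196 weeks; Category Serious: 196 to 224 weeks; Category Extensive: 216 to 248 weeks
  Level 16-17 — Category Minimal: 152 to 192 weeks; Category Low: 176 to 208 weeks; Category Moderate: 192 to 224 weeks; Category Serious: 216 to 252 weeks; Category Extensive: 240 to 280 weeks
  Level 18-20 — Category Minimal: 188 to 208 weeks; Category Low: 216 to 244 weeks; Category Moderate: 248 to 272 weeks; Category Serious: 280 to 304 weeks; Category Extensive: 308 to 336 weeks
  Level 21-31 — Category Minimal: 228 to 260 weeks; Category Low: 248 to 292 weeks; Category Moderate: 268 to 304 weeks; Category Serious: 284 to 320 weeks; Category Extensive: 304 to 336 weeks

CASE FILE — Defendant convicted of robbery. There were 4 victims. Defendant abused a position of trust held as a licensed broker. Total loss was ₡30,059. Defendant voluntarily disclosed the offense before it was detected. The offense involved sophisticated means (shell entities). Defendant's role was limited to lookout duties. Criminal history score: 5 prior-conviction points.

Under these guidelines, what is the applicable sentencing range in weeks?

Base offense level for robbery: 18.
S1 applies: 18 − 1 = 17.
S2 applies: 17 + 2 = 19.
S3 applies (level before this adjustment is 19 ≥ 5, so +3): 19 + 3 = 22.
S4 applies: 22 + 3 = 25.
S6 applies: 25 − 2 = 23.
S7 does not apply.
Final offense level: 23.
Criminal history: 5 prior points → Category Low (2-6).
Level 23 falls in the 21-31 band.
Grid: Level 21-31 × Category Low = 248-292 weeks.

248-292 weeks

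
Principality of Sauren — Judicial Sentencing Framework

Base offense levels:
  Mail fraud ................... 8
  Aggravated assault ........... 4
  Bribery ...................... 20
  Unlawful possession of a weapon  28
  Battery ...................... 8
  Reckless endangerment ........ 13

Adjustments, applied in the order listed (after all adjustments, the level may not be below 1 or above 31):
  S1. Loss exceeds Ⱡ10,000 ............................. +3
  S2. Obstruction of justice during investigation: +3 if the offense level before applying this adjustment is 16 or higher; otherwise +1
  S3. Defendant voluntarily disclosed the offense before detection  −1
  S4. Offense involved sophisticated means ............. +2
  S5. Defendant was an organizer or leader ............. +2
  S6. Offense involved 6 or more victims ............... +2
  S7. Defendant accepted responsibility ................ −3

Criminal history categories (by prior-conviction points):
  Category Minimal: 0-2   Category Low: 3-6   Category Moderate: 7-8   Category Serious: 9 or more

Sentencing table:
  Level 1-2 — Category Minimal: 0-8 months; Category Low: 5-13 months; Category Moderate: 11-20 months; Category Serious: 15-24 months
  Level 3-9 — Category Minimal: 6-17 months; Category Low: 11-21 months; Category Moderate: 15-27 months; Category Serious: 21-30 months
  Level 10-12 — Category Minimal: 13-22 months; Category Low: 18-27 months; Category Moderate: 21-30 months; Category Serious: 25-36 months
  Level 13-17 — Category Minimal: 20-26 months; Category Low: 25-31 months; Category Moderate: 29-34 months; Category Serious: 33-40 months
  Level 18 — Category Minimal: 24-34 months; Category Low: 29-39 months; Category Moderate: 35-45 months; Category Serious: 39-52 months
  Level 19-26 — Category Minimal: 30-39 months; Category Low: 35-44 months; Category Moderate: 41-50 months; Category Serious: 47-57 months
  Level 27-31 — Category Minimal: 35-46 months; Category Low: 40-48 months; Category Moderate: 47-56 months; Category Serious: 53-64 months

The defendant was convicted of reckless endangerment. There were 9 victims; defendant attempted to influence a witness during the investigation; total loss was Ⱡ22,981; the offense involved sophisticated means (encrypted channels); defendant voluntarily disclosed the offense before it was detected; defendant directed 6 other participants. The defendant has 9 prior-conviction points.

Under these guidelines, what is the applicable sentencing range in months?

Base offense level for reckless endangerment: 13.
S1 applies: 13 + 3 = 16.
S2 applies (level before this adjustment is 16 ≥ 16, so +3): 16 + 3 = 19.
S3 applies: 19 − 1 = 18.
S4 applies: 18 + 2 = 20.
S5 applies: 20 + 2 = 22.
S6 applies: 22 + 2 = 24.
Final offense level: 24.
Criminal history: 9 prior points → Category Serious (9+).
Level 24 falls in the 19-26 band.
Grid: Level 19-26 × Category Serious = 47-57 months.

47-57 months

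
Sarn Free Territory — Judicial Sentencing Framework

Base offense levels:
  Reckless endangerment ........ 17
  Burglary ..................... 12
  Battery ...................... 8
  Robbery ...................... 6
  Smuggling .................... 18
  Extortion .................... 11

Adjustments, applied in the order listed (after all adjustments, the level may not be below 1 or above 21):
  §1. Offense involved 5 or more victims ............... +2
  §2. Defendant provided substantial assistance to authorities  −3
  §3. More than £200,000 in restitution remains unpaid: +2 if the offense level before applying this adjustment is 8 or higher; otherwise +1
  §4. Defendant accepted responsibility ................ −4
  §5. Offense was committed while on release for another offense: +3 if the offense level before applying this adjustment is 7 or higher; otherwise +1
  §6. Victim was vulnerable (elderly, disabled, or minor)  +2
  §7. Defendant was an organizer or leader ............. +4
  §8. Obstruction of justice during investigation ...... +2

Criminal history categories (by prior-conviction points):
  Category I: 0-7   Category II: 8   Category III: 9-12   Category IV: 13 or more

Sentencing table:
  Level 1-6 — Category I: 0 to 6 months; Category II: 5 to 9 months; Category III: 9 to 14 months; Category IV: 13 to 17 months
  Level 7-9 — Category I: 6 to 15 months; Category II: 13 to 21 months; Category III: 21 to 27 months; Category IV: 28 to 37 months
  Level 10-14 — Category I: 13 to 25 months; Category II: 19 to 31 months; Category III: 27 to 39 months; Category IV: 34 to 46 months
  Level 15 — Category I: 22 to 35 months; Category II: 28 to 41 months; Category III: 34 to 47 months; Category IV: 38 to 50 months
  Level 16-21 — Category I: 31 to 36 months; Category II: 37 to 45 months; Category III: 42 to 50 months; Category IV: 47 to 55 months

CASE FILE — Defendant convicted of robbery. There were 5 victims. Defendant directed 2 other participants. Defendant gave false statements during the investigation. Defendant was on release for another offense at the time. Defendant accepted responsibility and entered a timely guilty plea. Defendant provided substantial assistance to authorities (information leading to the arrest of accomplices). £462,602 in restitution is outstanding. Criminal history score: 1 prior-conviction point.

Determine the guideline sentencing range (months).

Base offense level for robbery: 6.
§1 applies: 6 + 2 = 8.
§2 applies: 8 − 3 = 5.
§3 applies (level before this adjustment is 5 < 8, so +1): 5 + 1 = 6.
§4 applies: 6 − 4 = 2.
§5 applies (level before this adjustment is 2 < 7, so +1): 2 + 1 = 3.
§7 applies: 3 + 4 = 7.
§8 applies: 7 + 2 = 9.
Final offense level: 9.
Criminal history: 1 prior point → Category I (0-7).
Level 9 falls in the 7-9 band.
Grid: Level 7-9 × Category I = 6-15 months.

6-15 months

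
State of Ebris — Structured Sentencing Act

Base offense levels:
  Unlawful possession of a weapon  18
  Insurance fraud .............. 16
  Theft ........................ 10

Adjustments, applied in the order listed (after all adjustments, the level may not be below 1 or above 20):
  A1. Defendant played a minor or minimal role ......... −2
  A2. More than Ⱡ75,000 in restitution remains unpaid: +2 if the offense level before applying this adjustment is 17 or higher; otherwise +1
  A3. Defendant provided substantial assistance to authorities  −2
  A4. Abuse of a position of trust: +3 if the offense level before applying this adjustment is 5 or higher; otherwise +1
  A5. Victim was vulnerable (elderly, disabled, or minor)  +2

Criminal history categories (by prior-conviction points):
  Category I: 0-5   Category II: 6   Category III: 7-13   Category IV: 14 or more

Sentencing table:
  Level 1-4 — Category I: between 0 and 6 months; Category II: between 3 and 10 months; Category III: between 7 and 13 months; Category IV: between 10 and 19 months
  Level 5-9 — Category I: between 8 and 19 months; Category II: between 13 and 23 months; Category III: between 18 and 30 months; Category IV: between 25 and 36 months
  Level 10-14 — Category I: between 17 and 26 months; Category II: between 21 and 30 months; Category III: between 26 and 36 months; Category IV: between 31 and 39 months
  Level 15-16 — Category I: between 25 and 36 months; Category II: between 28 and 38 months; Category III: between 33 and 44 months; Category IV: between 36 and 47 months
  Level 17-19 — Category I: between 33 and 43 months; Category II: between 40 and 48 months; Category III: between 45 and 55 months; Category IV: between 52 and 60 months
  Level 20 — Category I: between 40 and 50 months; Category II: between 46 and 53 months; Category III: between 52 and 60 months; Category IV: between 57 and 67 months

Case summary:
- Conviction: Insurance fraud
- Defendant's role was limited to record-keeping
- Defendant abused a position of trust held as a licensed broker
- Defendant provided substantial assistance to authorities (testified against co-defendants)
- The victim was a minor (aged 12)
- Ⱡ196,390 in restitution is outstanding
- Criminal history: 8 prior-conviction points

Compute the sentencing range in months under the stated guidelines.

Base offense level for insurance fraud: 16.
A1 applies: 16 − 2 = 14.
A2 applies (level before this adjustment is 14 < 17, so +1): 14 + 1 = 15.
A3 applies: 15 − 2 = 13.
A4 applies (level before this adjustment is 13 ≥ 5, so +3): 13 + 3 = 16.
A5 applies: 16 + 2 = 18.
Final offense level: 18.
Criminal history: 8 prior points → Category III (7-13).
Level 18 falls in the 17-19 band.
Grid: Level 17-19 × Category III = 45-55 months.

45-55 months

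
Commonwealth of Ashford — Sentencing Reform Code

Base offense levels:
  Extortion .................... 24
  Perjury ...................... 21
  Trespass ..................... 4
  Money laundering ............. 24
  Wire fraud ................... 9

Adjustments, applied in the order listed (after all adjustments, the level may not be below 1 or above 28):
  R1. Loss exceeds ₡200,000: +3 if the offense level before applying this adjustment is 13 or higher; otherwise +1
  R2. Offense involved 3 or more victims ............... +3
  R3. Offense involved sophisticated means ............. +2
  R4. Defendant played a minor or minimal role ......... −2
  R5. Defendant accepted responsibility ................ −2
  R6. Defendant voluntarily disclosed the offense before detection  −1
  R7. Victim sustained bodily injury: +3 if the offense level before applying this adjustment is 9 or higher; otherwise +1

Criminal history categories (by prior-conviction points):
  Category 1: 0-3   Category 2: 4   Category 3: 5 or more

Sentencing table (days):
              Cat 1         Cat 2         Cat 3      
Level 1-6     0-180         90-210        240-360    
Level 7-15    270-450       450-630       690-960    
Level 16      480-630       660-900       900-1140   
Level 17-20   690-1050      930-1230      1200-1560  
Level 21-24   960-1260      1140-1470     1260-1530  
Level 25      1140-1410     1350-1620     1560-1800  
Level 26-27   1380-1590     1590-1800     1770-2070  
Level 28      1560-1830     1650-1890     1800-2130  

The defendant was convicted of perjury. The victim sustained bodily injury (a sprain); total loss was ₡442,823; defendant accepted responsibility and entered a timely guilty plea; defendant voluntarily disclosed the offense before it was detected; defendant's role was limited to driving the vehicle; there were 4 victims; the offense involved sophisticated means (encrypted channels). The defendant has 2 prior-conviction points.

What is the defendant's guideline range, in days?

Base offense level for perjury: 21.
R1 applies (level before this adjustment is 21 ≥ 13, so +3): 21 + 3 = 24.
R2 applies: 24 + 3 = 27.
R3 applies: 27 + 2 = 29.
R4 applies: 29 − 2 = 27.
R5 applies: 27 − 2 = 25.
R6 applies: 25 − 1 = 24.
R7 applies (level before this adjustment is 24 ≥ 9, so +3): 24 + 3 = 27.
Final offense level: 27.
Criminal history: 2 prior points → Category 1 (0-3).
Level 27 falls in the 26-27 band.
Grid: Level 26-27 × Category 1 = 1380-1590 days.

1380-1590 days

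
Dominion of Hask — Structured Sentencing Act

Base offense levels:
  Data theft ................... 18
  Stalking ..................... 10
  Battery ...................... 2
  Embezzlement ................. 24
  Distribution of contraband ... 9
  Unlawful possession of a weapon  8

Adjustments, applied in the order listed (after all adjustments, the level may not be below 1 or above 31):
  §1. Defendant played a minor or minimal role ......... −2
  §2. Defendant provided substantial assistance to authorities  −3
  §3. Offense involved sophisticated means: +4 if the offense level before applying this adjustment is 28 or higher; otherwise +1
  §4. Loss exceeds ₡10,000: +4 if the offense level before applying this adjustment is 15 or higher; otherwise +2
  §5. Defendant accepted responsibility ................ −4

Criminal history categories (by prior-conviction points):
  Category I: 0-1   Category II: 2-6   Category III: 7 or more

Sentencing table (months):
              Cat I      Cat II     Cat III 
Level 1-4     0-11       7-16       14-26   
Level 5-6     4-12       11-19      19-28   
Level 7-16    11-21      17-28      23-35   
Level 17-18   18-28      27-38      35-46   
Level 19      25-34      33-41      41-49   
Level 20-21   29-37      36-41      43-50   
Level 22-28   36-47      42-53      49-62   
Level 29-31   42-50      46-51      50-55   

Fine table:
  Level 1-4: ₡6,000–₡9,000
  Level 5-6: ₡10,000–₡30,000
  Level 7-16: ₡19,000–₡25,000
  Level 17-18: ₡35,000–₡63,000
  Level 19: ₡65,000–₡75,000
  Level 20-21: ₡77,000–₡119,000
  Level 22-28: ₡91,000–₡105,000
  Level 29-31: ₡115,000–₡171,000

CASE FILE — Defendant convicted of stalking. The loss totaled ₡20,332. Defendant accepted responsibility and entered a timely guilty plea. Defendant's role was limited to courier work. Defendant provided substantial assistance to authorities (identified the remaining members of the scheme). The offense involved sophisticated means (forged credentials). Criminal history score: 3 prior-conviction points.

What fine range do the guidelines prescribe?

Base offense level for stalking: 10.
§1 applies: 10 − 2 = 8.
§2 applies: 8 − 3 = 5.
§3 applies (level before this adjustment is 5 < 28, so +1): 5 + 1 = 6.
§4 applies (level before this adjustment is 6 < 15, so +2): 6 + 2 = 8.
§5 applies: 8 − 4 = 4.
Final offense level: 4.
Level 4 falls in the 1-4 band.
Fine table: Level 1-4 → ₡6,000–₡9,000.

₡6,000–₡9,000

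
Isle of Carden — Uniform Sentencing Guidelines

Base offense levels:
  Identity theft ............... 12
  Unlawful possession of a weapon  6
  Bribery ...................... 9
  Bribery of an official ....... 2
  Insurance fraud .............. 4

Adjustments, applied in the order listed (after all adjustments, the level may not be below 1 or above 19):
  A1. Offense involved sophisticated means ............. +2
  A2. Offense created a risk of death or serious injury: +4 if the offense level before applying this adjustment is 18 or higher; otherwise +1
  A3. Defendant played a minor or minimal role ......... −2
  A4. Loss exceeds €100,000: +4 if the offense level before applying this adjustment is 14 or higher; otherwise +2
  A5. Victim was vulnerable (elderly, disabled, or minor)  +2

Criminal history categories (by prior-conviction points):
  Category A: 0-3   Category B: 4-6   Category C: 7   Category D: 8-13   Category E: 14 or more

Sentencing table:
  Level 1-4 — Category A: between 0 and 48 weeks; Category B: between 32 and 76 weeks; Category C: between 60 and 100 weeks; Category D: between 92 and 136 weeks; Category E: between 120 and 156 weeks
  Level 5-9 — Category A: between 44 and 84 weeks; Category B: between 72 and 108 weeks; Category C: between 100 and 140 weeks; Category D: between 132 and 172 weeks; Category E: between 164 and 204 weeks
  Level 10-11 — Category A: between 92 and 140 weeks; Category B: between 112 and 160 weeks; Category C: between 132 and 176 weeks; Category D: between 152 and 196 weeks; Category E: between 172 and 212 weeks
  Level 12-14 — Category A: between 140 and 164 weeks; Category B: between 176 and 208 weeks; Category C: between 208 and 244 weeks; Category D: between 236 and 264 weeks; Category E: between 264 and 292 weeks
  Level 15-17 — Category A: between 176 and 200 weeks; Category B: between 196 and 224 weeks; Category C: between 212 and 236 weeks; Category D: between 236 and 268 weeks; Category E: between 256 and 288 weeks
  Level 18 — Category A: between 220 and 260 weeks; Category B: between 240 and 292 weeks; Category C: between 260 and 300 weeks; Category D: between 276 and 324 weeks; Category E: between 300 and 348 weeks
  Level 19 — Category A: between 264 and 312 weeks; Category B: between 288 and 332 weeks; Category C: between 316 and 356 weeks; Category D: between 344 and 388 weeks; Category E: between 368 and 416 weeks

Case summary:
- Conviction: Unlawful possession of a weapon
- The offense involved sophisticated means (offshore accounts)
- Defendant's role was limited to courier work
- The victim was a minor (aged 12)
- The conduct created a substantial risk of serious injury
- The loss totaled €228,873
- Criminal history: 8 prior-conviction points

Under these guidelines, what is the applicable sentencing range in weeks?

152-196 weeks

Base offense level for unlawful possession of a weapon: 6.
A1 applies: 6 + 2 = 8.
A2 applies (level before this adjustment is 8 < 18, so +1): 8 + 1 = 9.
A3 applies: 9 − 2 = 7.
A4 applies (level before this adjustment is 7 < 14, so +2): 7 + 2 = 9.
A5 applies: 9 + 2 = 11.
Final offense level: 11.
Criminal history: 8 prior points → Category D (8-13).
Level 11 falls in the 10-11 band.
Grid: Level 10-11 × Category D = 152-196 weeks.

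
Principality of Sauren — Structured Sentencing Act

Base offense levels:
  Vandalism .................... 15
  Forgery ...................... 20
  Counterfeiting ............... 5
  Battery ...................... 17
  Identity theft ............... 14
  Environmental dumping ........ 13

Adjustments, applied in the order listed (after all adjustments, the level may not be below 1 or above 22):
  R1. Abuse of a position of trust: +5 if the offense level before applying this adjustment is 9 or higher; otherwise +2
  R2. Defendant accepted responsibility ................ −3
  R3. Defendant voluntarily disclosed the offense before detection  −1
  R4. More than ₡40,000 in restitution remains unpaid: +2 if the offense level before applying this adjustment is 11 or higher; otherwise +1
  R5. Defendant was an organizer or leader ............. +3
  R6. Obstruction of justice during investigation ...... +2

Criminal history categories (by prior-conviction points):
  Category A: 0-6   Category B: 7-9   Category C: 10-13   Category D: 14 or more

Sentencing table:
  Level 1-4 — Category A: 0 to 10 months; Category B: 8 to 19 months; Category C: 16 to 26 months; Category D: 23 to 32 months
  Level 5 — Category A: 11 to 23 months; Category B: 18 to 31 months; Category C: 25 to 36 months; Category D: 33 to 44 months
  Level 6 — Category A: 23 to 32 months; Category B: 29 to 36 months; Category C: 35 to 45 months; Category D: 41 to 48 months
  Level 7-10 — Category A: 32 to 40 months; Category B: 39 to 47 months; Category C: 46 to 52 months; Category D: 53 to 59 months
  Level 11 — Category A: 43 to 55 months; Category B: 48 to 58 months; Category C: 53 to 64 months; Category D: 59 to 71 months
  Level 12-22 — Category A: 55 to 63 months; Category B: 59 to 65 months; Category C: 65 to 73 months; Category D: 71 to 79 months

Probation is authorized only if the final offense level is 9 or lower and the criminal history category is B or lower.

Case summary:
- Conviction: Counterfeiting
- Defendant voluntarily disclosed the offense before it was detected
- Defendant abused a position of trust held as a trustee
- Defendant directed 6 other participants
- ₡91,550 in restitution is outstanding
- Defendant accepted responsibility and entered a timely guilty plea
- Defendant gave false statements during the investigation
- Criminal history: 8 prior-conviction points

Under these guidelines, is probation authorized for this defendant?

Base offense level for counterfeiting: 5.
R1 applies (level before this adjustment is 5 < 9, so +2): 5 + 2 = 7.
R2 applies: 7 − 3 = 4.
R3 applies: 4 − 1 = 3.
R4 applies (level before this adjustment is 3 < 11, so +1): 3 + 1 = 4.
R5 applies: 4 + 3 = 7.
R6 applies: 7 + 2 = 9.
Final offense level: 9.
Criminal history: 8 prior points → Category B (7-9).
Level 9 falls in the 7-10 band.
Grid: Level 7-10 × Category B = 39-47 months.
Probation check: level 9 ≤ 9 and category B ≤ B → eligible.

Yes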